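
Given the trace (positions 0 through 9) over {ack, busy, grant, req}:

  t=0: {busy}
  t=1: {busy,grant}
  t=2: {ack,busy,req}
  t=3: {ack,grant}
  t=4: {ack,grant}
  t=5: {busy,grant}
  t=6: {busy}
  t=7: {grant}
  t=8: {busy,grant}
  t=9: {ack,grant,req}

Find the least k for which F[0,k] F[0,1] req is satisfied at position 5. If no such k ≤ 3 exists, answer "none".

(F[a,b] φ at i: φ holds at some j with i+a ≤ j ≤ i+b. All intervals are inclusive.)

Scan j = 5,6,… for F[0,1] req:
  j=5: fails
  j=6: fails
  j=7: fails
  j=8: holds
First hit at j=8, so smallest k = 8-5 = 3.

3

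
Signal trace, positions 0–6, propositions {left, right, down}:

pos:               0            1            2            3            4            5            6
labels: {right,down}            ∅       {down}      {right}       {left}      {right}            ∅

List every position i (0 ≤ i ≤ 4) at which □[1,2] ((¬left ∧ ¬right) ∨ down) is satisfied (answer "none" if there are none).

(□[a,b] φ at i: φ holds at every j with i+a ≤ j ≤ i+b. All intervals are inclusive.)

Evaluate at each i in [0,4]:
  i=0: ✓ (all of [1,2])
  i=1: ✗ (fails at j=3)
  i=2: ✗ (fails at j=3)
  i=3: ✗ (fails at j=4)
  i=4: ✗ (fails at j=5)

0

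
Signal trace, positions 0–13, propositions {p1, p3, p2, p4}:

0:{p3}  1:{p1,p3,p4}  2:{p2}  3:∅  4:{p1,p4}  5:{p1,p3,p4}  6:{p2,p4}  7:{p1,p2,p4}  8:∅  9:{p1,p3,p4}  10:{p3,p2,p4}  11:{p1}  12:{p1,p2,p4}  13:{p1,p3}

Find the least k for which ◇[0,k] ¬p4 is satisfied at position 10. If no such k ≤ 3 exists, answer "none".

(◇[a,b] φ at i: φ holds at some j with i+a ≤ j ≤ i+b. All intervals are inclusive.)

1

Scan j = 10,11,… for ¬p4:
  j=10: fails
  j=11: holds
First hit at j=11, so smallest k = 11-10 = 1.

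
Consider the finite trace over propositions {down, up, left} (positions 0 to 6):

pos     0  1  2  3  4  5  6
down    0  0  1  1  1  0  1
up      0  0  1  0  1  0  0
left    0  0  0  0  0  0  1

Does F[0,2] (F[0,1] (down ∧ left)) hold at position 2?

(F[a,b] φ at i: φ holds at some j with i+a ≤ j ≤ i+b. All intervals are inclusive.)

Does not hold

Check F[0,1] (down ∧ left) at each j in [2,4]:
  j=2: fails (none in [2,3])
  j=3: fails (none in [3,4])
  j=4: fails (none in [4,5])
No position in the window satisfies it → formula fails.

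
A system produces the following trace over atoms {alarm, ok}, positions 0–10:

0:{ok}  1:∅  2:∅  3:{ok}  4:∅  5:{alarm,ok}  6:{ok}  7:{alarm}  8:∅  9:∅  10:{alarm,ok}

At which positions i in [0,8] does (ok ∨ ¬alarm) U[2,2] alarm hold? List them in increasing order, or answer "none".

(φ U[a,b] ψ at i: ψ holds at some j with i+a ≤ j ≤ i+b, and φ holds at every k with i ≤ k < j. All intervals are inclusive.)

3, 5, 8

Evaluate at each i in [0,8]:
  i=0: ✗ (no rhs in [2,2])
  i=1: ✗ (no rhs in [3,3])
  i=2: ✗ (no rhs in [4,4])
  i=3: ✓ (rhs at j=5; lhs holds on [3,4])
  i=4: ✗ (no rhs in [6,6])
  i=5: ✓ (rhs at j=7; lhs holds on [5,6])
  i=6: ✗ (no rhs in [8,8])
  i=7: ✗ (no rhs in [9,9])
  i=8: ✓ (rhs at j=10; lhs holds on [8,9])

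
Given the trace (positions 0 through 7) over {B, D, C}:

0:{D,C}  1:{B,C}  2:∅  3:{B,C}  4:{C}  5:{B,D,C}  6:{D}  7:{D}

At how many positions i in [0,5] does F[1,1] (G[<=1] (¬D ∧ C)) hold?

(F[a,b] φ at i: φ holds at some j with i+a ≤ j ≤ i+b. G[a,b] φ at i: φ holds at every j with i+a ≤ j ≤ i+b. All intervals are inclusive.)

Evaluate at each i in [0,5]:
  i=0: ✗ (none in [1,1])
  i=1: ✗ (none in [2,2])
  i=2: ✓ (witness j=3)
  i=3: ✗ (none in [4,4])
  i=4: ✗ (none in [5,5])
  i=5: ✗ (none in [6,6])
Positions where it holds: {2} → 1.

1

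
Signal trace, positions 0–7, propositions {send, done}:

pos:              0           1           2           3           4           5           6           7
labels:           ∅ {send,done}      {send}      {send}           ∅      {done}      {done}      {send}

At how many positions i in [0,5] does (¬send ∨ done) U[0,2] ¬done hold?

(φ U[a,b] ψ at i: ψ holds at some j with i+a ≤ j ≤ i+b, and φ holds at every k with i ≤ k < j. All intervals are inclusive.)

6

Evaluate at each i in [0,5]:
  i=0: ✓ (rhs at j=0)
  i=1: ✓ (rhs at j=2; lhs holds on [1,1])
  i=2: ✓ (rhs at j=2)
  i=3: ✓ (rhs at j=3)
  i=4: ✓ (rhs at j=4)
  i=5: ✓ (rhs at j=7; lhs holds on [5,6])
Positions where it holds: {0, 1, 2, 3, 4, 5} → 6.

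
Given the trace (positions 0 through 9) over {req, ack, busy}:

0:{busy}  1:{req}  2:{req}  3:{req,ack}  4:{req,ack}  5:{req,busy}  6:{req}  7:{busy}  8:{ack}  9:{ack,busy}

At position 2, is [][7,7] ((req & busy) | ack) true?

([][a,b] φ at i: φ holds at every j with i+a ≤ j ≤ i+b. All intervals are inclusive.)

Holds

Check ((req & busy) | ack) at every j in [9,9]:
  j=9: true
All positions satisfy it → formula holds.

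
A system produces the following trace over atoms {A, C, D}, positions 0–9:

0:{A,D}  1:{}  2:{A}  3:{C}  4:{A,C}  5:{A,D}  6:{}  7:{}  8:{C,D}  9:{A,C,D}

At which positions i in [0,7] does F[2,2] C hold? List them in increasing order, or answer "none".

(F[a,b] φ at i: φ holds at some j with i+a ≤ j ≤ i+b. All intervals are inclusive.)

Evaluate at each i in [0,7]:
  i=0: ✗ (none in [2,2])
  i=1: ✓ (witness j=3)
  i=2: ✓ (witness j=4)
  i=3: ✗ (none in [5,5])
  i=4: ✗ (none in [6,6])
  i=5: ✗ (none in [7,7])
  i=6: ✓ (witness j=8)
  i=7: ✓ (witness j=9)

1, 2, 6, 7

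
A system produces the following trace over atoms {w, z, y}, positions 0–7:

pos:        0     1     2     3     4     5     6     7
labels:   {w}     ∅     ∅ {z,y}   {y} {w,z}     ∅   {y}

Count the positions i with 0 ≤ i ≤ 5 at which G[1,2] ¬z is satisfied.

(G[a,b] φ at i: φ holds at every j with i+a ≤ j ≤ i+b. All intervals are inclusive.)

2

Evaluate at each i in [0,5]:
  i=0: ✓ (all of [1,2])
  i=1: ✗ (fails at j=3)
  i=2: ✗ (fails at j=3)
  i=3: ✗ (fails at j=5)
  i=4: ✗ (fails at j=5)
  i=5: ✓ (all of [6,7])
Positions where it holds: {0, 5} → 2.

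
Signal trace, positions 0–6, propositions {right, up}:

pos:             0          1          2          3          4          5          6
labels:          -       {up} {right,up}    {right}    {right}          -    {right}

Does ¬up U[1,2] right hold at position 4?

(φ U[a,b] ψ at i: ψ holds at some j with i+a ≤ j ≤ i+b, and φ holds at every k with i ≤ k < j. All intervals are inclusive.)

Yes

Need some j in [5,6] with right, and ¬up at every k in [4,j-1].
  j=5: right false.
  j=6: right holds; ¬up holds at every k in [4,5] → satisfied.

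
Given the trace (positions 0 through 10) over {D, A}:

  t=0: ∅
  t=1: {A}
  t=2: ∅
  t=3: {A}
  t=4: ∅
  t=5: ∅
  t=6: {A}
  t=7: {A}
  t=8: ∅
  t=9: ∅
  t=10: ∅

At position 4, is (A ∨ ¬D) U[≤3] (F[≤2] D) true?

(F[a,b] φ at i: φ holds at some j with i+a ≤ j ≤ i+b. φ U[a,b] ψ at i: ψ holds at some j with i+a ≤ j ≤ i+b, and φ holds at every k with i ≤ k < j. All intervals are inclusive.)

Need some j in [4,7] with F[≤2] D, and (A ∨ ¬D) at every k in [4,j-1].
  j=4: F[≤2] D — fails (none in [4,6]).
  j=5: F[≤2] D — fails (none in [5,7]).
  j=6: F[≤2] D — fails (none in [6,8]).
  j=7: F[≤2] D — fails (none in [7,9]).
No j in the window works → until fails.

Does not hold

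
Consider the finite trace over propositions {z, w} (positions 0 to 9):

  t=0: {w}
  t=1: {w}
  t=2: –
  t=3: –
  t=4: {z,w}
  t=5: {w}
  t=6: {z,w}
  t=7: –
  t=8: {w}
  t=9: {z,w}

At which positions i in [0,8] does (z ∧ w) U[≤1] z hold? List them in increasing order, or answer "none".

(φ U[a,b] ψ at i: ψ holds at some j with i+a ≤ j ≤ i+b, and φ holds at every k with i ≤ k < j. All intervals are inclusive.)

4, 6

Evaluate at each i in [0,8]:
  i=0: ✗ (no rhs in [0,1])
  i=1: ✗ (no rhs in [1,2])
  i=2: ✗ (no rhs in [2,3])
  i=3: ✗ (lhs fails at k=3 before rhs at j=4)
  i=4: ✓ (rhs at j=4)
  i=5: ✗ (lhs fails at k=5 before rhs at j=6)
  i=6: ✓ (rhs at j=6)
  i=7: ✗ (no rhs in [7,8])
  i=8: ✗ (lhs fails at k=8 before rhs at j=9)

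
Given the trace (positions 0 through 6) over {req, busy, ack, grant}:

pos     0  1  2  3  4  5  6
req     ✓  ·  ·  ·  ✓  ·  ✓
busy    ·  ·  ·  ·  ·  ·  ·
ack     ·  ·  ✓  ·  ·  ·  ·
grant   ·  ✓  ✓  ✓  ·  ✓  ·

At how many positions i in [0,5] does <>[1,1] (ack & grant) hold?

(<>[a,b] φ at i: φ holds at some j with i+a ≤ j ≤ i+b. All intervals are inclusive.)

Evaluate at each i in [0,5]:
  i=0: ✗ (none in [1,1])
  i=1: ✓ (witness j=2)
  i=2: ✗ (none in [3,3])
  i=3: ✗ (none in [4,4])
  i=4: ✗ (none in [5,5])
  i=5: ✗ (none in [6,6])
Positions where it holds: {1} → 1.

1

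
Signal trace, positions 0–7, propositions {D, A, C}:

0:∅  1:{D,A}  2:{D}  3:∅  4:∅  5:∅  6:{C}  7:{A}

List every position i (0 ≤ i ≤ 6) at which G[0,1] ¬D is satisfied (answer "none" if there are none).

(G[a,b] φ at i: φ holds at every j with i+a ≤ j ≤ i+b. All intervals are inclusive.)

Evaluate at each i in [0,6]:
  i=0: ✗ (fails at j=1)
  i=1: ✗ (fails at j=1)
  i=2: ✗ (fails at j=2)
  i=3: ✓ (all of [3,4])
  i=4: ✓ (all of [4,5])
  i=5: ✓ (all of [5,6])
  i=6: ✓ (all of [6,7])

3, 4, 5, 6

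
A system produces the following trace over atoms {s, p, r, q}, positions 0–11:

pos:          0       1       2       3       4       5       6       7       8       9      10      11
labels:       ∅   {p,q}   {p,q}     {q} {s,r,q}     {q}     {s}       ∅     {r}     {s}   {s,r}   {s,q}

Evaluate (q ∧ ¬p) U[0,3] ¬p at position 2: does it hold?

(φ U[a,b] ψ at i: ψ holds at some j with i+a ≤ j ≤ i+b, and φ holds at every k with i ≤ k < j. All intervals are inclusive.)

Does not hold

Need some j in [2,5] with ¬p, and (q ∧ ¬p) at every k in [2,j-1].
  j=2: ¬p false.
  j=3: ¬p holds, but (q ∧ ¬p) fails at k=2 → not this j.
  j=4: ¬p holds, but (q ∧ ¬p) fails at k=2 → not this j.
  j=5: ¬p holds, but (q ∧ ¬p) fails at k=2 → not this j.
No j in the window works → until fails.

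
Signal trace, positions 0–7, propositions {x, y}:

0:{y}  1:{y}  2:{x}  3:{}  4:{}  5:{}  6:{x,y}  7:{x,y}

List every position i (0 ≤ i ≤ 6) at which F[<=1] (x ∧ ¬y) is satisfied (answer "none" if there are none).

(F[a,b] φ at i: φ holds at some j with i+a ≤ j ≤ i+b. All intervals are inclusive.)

1, 2

Evaluate at each i in [0,6]:
  i=0: ✗ (none in [0,1])
  i=1: ✓ (witness j=2)
  i=2: ✓ (witness j=2)
  i=3: ✗ (none in [3,4])
  i=4: ✗ (none in [4,5])
  i=5: ✗ (none in [5,6])
  i=6: ✗ (none in [6,7])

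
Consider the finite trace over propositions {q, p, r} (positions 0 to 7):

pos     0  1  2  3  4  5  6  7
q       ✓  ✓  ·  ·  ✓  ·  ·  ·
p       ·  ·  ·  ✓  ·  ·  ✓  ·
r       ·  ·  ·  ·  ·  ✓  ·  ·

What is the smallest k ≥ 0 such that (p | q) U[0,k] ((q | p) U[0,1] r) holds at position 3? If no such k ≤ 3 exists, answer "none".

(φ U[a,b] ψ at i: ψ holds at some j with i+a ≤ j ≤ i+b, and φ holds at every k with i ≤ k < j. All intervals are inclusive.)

Need earliest j ≥ 3 with ((q | p) U[0,1] r), and (p | q) at every k in [3,j-1].
  j=3: rhs fails.
  j=4: rhs holds; lhs holds on [3,3]. k = 1.

1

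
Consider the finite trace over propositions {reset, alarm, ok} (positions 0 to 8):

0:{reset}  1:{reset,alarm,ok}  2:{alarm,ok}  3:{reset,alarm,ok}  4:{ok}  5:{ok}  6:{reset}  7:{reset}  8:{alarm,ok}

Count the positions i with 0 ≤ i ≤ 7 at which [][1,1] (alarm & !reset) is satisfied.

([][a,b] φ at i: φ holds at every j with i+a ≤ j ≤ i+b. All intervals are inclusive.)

2

Evaluate at each i in [0,7]:
  i=0: ✗ (fails at j=1)
  i=1: ✓ (all of [2,2])
  i=2: ✗ (fails at j=3)
  i=3: ✗ (fails at j=4)
  i=4: ✗ (fails at j=5)
  i=5: ✗ (fails at j=6)
  i=6: ✗ (fails at j=7)
  i=7: ✓ (all of [8,8])
Positions where it holds: {1, 7} → 2.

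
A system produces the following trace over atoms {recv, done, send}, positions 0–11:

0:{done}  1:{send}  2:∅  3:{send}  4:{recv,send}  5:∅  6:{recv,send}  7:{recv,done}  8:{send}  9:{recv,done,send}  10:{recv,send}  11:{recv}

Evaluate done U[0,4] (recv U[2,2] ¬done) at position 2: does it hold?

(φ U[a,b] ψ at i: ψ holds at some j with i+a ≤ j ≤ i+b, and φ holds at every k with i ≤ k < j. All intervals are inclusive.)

Does not hold

Need some j in [2,6] with (recv U[2,2] ¬done), and done at every k in [2,j-1].
  j=2: (recv U[2,2] ¬done) — fails.
  j=3: (recv U[2,2] ¬done) — fails.
  j=4: (recv U[2,2] ¬done) — fails.
  j=5: (recv U[2,2] ¬done) — fails.
  j=6: (recv U[2,2] ¬done) holds, but done fails at k=2 → not this j.
No j in the window works → until fails.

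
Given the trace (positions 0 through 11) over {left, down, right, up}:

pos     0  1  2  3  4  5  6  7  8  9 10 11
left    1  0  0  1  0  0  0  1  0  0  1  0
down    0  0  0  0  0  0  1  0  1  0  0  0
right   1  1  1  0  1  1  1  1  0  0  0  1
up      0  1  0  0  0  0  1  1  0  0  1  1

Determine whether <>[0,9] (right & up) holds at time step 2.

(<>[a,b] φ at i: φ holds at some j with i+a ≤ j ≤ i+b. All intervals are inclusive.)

Yes

Check (right & up) at each j in [2,11]:
  j=2: false
  j=3: false
  j=4: false
  j=5: false
  j=6: true
  j=7: true
  j=8: false
  j=9: false
  j=10: false
  j=11: true
Found at j=6 → formula holds.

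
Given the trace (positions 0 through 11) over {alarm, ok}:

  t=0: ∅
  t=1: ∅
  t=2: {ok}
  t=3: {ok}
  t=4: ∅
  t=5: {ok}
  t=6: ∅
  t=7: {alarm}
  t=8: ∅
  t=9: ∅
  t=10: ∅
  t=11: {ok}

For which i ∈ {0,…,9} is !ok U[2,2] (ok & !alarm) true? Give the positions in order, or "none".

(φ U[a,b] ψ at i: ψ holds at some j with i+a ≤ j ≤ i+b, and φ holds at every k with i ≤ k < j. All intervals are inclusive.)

Evaluate at each i in [0,9]:
  i=0: ✓ (rhs at j=2; lhs holds on [0,1])
  i=1: ✗ (lhs fails at k=2 before rhs at j=3)
  i=2: ✗ (no rhs in [4,4])
  i=3: ✗ (lhs fails at k=3 before rhs at j=5)
  i=4: ✗ (no rhs in [6,6])
  i=5: ✗ (no rhs in [7,7])
  i=6: ✗ (no rhs in [8,8])
  i=7: ✗ (no rhs in [9,9])
  i=8: ✗ (no rhs in [10,10])
  i=9: ✓ (rhs at j=11; lhs holds on [9,10])

0, 9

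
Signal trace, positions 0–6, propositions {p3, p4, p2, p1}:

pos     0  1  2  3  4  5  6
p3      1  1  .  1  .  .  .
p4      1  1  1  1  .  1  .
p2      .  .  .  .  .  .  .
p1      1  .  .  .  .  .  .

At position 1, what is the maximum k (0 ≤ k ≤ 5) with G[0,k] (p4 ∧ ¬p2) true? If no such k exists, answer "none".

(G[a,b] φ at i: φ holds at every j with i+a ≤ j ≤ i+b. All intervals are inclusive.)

(p4 ∧ ¬p2) must hold from j=1 onward; find where it first fails.
  j=1: holds
  j=2: holds
  j=3: holds
  j=4: fails
Holds on [1,3], so largest k = 2.

2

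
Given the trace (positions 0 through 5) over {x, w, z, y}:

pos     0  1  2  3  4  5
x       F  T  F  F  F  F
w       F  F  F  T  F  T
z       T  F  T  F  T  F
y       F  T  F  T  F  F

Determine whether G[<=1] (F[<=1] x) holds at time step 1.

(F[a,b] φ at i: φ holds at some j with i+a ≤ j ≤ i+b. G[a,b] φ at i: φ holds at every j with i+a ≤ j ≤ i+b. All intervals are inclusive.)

Does not hold

Check F[<=1] x at every j in [1,2]:
  j=1: holds (witness at 1)
  j=2: fails (none in [2,3])
Fails at j=2 → formula fails.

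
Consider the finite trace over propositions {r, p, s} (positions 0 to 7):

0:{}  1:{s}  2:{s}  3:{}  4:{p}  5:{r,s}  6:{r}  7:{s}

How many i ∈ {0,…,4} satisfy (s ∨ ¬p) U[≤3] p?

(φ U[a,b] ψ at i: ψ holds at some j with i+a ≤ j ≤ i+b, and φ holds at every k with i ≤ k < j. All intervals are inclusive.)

4

Evaluate at each i in [0,4]:
  i=0: ✗ (no rhs in [0,3])
  i=1: ✓ (rhs at j=4; lhs holds on [1,3])
  i=2: ✓ (rhs at j=4; lhs holds on [2,3])
  i=3: ✓ (rhs at j=4; lhs holds on [3,3])
  i=4: ✓ (rhs at j=4)
Positions where it holds: {1, 2, 3, 4} → 4.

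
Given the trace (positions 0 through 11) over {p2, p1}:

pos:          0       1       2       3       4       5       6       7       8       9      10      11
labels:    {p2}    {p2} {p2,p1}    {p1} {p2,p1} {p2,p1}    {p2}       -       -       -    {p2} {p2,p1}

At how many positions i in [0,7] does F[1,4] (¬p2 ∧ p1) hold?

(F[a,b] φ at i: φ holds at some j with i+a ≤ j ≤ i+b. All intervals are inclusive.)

3

Evaluate at each i in [0,7]:
  i=0: ✓ (witness j=3)
  i=1: ✓ (witness j=3)
  i=2: ✓ (witness j=3)
  i=3: ✗ (none in [4,7])
  i=4: ✗ (none in [5,8])
  i=5: ✗ (none in [6,9])
  i=6: ✗ (none in [7,10])
  i=7: ✗ (none in [8,11])
Positions where it holds: {0, 1, 2} → 3.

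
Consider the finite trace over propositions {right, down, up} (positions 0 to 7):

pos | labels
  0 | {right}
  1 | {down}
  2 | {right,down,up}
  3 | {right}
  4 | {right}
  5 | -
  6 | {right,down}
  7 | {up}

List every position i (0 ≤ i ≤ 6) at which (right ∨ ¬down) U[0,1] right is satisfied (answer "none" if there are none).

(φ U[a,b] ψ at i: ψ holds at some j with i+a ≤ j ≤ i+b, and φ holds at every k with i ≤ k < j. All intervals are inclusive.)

Evaluate at each i in [0,6]:
  i=0: ✓ (rhs at j=0)
  i=1: ✗ (lhs fails at k=1 before rhs at j=2)
  i=2: ✓ (rhs at j=2)
  i=3: ✓ (rhs at j=3)
  i=4: ✓ (rhs at j=4)
  i=5: ✓ (rhs at j=6; lhs holds on [5,5])
  i=6: ✓ (rhs at j=6)

0, 2, 3, 4, 5, 6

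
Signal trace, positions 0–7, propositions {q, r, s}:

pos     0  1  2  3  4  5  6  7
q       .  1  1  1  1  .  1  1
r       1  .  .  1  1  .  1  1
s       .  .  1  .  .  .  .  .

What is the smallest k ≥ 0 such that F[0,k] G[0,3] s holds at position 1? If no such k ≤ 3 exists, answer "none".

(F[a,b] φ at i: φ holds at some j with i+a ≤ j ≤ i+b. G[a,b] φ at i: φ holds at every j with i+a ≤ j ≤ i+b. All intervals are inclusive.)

Scan j = 1,2,… for G[0,3] s:
  j=1: fails
  j=2: fails
  j=3: fails
  j=4: fails
No j in [1,4] satisfies it → none.

none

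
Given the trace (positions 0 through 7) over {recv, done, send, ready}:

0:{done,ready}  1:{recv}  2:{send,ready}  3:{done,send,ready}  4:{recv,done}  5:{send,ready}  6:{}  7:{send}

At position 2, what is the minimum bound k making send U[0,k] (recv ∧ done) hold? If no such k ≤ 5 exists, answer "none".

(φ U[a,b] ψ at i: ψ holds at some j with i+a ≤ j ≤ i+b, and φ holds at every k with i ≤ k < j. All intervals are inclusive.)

Need earliest j ≥ 2 with (recv ∧ done), and send at every k in [2,j-1].
  j=2: rhs fails.
  j=3: rhs fails.
  j=4: rhs holds; lhs holds on [2,3]. k = 2.

2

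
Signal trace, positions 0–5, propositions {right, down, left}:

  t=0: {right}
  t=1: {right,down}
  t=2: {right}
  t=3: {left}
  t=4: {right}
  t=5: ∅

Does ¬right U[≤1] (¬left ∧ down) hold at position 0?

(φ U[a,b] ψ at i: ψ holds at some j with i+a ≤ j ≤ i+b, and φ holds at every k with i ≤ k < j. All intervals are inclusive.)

Need some j in [0,1] with (¬left ∧ down), and ¬right at every k in [0,j-1].
  j=0: (¬left ∧ down) false.
  j=1: (¬left ∧ down) holds, but ¬right fails at k=0 → not this j.
No j in the window works → until fails.

No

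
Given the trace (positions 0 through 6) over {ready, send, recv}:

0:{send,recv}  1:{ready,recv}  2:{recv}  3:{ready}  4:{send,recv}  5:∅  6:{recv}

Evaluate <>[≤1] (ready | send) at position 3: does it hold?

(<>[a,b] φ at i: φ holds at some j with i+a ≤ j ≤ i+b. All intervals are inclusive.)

Check (ready | send) at each j in [3,4]:
  j=3: true
  j=4: true
Found at j=3 → formula holds.

Holds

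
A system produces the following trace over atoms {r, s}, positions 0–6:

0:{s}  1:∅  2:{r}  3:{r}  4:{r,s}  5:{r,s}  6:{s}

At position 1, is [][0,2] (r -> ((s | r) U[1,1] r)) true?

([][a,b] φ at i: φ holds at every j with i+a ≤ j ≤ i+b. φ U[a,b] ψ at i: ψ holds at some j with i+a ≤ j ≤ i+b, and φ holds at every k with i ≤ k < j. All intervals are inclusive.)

Yes

Check (r -> ((s | r) U[1,1] r)) at every j in [1,3]:
  j=1: antecedent false → ✓
  j=2: antecedent true; consequent holds → ✓
  j=3: antecedent true; consequent holds → ✓
All positions satisfy it → formula holds.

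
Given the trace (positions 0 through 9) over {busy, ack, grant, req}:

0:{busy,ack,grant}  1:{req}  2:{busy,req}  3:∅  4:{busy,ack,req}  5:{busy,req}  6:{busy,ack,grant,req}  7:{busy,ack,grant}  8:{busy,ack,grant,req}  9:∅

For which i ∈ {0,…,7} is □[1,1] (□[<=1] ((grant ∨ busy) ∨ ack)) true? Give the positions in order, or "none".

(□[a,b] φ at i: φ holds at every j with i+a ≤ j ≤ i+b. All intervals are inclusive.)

Evaluate at each i in [0,7]:
  i=0: ✗ (fails at j=1)
  i=1: ✗ (fails at j=2)
  i=2: ✗ (fails at j=3)
  i=3: ✓ (all of [4,4])
  i=4: ✓ (all of [5,5])
  i=5: ✓ (all of [6,6])
  i=6: ✓ (all of [7,7])
  i=7: ✗ (fails at j=8)

3, 4, 5, 6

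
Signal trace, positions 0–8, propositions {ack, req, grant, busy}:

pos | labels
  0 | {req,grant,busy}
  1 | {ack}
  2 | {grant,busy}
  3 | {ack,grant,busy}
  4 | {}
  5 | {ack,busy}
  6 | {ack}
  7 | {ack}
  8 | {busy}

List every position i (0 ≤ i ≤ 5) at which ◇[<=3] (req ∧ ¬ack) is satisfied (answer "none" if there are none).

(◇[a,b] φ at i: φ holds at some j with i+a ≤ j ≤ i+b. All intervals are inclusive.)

Evaluate at each i in [0,5]:
  i=0: ✓ (witness j=0)
  i=1: ✗ (none in [1,4])
  i=2: ✗ (none in [2,5])
  i=3: ✗ (none in [3,6])
  i=4: ✗ (none in [4,7])
  i=5: ✗ (none in [5,8])

0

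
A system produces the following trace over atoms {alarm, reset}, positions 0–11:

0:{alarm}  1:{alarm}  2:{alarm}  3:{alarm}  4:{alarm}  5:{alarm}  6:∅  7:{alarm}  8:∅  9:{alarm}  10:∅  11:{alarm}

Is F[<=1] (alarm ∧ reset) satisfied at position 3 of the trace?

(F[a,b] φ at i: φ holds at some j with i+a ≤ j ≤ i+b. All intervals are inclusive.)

Does not hold

Check (alarm ∧ reset) at each j in [3,4]:
  j=3: false
  j=4: false
No position in the window satisfies it → formula fails.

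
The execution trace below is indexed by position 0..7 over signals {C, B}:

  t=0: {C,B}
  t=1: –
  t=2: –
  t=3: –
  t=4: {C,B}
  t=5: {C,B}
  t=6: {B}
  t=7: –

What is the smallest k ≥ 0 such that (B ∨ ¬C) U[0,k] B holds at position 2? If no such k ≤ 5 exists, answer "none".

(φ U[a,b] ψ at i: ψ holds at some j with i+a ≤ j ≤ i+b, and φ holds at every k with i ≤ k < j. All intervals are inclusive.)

2

Need earliest j ≥ 2 with B, and (B ∨ ¬C) at every k in [2,j-1].
  j=2: rhs fails.
  j=3: rhs fails.
  j=4: rhs holds; lhs holds on [2,3]. k = 2.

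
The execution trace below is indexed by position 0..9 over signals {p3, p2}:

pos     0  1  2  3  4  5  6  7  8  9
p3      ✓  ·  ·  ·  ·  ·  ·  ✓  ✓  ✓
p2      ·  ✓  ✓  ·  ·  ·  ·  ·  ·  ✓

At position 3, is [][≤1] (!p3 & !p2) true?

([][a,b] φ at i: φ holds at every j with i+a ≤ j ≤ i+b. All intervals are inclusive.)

Check (!p3 & !p2) at every j in [3,4]:
  j=3: true
  j=4: true
All positions satisfy it → formula holds.

Holds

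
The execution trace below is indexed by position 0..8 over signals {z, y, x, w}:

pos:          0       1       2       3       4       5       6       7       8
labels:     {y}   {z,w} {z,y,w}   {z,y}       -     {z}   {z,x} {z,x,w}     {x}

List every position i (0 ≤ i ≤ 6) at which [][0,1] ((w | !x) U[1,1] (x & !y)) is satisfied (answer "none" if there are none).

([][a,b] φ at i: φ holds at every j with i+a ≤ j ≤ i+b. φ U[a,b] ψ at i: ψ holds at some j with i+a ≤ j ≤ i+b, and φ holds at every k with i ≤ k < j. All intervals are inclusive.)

none

Evaluate at each i in [0,6]:
  i=0: ✗ (fails at j=0)
  i=1: ✗ (fails at j=1)
  i=2: ✗ (fails at j=2)
  i=3: ✗ (fails at j=3)
  i=4: ✗ (fails at j=4)
  i=5: ✗ (fails at j=6)
  i=6: ✗ (fails at j=6)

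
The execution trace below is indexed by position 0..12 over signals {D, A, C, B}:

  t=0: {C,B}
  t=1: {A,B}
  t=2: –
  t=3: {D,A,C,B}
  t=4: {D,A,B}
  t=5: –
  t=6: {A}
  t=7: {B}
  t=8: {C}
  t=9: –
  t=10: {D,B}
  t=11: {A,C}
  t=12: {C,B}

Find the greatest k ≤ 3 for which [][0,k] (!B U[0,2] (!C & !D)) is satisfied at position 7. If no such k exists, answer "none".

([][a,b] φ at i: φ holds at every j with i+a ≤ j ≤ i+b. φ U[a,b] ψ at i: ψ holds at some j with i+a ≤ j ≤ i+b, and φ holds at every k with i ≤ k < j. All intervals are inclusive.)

2

(!B U[0,2] (!C & !D)) must hold from j=7 onward; find where it first fails.
  j=7: holds
  j=8: holds
  j=9: holds
  j=10: fails
Holds on [7,9], so largest k = 2.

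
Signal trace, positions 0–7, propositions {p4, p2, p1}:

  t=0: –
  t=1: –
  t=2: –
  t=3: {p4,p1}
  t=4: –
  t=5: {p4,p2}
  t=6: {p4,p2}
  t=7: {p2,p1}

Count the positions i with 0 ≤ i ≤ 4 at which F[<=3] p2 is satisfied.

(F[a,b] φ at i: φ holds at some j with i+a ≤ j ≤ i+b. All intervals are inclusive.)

3

Evaluate at each i in [0,4]:
  i=0: ✗ (none in [0,3])
  i=1: ✗ (none in [1,4])
  i=2: ✓ (witness j=5)
  i=3: ✓ (witness j=5)
  i=4: ✓ (witness j=5)
Positions where it holds: {2, 3, 4} → 3.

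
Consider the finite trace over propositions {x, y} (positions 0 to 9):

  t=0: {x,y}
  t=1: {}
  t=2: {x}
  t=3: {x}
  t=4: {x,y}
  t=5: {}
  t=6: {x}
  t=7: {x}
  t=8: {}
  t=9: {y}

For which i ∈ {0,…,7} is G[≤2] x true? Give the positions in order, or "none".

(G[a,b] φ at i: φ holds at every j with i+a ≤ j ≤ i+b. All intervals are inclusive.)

Evaluate at each i in [0,7]:
  i=0: ✗ (fails at j=1)
  i=1: ✗ (fails at j=1)
  i=2: ✓ (all of [2,4])
  i=3: ✗ (fails at j=5)
  i=4: ✗ (fails at j=5)
  i=5: ✗ (fails at j=5)
  i=6: ✗ (fails at j=8)
  i=7: ✗ (fails at j=8)

2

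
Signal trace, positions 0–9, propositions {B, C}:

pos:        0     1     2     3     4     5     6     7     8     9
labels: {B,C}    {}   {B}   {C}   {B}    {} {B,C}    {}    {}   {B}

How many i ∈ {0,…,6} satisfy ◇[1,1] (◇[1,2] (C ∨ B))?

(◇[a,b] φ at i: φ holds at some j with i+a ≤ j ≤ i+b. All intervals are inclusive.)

Evaluate at each i in [0,6]:
  i=0: ✓ (witness j=1)
  i=1: ✓ (witness j=2)
  i=2: ✓ (witness j=3)
  i=3: ✓ (witness j=4)
  i=4: ✓ (witness j=5)
  i=5: ✗ (none in [6,6])
  i=6: ✓ (witness j=7)
Positions where it holds: {0, 1, 2, 3, 4, 6} → 6.

6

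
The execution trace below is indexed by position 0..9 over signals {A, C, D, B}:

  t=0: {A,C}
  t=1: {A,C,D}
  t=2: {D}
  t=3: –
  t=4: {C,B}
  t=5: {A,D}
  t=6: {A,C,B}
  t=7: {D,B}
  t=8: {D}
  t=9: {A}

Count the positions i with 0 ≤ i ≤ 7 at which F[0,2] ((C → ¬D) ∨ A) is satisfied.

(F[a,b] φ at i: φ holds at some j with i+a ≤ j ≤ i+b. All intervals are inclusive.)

Evaluate at each i in [0,7]:
  i=0: ✓ (witness j=0)
  i=1: ✓ (witness j=1)
  i=2: ✓ (witness j=2)
  i=3: ✓ (witness j=3)
  i=4: ✓ (witness j=4)
  i=5: ✓ (witness j=5)
  i=6: ✓ (witness j=6)
  i=7: ✓ (witness j=7)
Positions where it holds: {0, 1, 2, 3, 4, 5, 6, 7} → 8.

8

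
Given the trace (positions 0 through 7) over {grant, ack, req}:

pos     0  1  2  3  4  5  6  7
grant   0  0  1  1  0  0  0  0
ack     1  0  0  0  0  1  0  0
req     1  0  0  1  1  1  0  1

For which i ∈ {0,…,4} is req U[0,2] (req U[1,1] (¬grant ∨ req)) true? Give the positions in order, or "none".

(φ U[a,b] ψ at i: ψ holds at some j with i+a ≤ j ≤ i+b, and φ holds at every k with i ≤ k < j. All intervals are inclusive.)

0, 3, 4

Evaluate at each i in [0,4]:
  i=0: ✓ (rhs at j=0)
  i=1: ✗ (lhs fails at k=1 before rhs at j=3)
  i=2: ✗ (lhs fails at k=2 before rhs at j=3)
  i=3: ✓ (rhs at j=3)
  i=4: ✓ (rhs at j=4)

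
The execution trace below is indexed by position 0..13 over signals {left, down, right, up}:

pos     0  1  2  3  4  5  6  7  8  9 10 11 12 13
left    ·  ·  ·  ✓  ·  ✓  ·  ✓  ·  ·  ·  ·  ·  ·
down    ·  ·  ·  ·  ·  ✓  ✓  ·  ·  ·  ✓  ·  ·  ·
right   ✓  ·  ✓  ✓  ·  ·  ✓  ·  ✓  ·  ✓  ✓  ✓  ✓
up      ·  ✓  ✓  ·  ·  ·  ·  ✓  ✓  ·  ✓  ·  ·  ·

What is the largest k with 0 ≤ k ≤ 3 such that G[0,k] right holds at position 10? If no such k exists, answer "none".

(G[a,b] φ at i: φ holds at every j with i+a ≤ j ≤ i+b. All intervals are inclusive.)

3

right must hold from j=10 onward; find where it first fails.
  j=10: holds
  j=11: holds
  j=12: holds
  j=13: holds
Holds through j=13; largest k = 3.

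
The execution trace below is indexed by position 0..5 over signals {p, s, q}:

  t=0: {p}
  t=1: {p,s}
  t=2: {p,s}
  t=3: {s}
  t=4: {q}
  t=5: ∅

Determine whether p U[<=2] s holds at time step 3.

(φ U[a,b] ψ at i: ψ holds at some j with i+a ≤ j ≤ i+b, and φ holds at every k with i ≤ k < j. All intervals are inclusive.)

True

Need some j in [3,5] with s, and p at every k in [3,j-1].
  j=3: s holds; no prefix to check → satisfied.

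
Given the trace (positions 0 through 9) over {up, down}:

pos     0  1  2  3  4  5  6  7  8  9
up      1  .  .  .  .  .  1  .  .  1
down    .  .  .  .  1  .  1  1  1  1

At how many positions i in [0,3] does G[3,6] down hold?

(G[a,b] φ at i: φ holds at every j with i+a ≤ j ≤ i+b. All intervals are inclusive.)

1

Evaluate at each i in [0,3]:
  i=0: ✗ (fails at j=3)
  i=1: ✗ (fails at j=5)
  i=2: ✗ (fails at j=5)
  i=3: ✓ (all of [6,9])
Positions where it holds: {3} → 1.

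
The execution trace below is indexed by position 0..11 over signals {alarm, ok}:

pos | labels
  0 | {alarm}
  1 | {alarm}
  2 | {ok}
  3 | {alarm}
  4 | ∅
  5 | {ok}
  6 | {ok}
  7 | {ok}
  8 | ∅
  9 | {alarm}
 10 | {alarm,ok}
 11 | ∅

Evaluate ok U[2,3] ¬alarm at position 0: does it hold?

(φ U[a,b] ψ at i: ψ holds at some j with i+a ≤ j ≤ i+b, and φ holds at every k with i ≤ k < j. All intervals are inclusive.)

Does not hold

Need some j in [2,3] with ¬alarm, and ok at every k in [0,j-1].
  j=2: ¬alarm holds, but ok fails at k=0 → not this j.
  j=3: ¬alarm false.
No j in the window works → until fails.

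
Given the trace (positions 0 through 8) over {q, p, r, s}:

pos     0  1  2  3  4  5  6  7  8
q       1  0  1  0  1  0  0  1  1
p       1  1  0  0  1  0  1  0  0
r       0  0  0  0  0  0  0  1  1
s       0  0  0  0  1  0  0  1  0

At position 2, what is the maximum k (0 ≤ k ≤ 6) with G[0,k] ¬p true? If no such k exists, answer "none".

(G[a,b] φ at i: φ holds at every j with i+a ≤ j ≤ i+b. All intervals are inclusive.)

1

¬p must hold from j=2 onward; find where it first fails.
  j=2: holds
  j=3: holds
  j=4: fails
Holds on [2,3], so largest k = 1.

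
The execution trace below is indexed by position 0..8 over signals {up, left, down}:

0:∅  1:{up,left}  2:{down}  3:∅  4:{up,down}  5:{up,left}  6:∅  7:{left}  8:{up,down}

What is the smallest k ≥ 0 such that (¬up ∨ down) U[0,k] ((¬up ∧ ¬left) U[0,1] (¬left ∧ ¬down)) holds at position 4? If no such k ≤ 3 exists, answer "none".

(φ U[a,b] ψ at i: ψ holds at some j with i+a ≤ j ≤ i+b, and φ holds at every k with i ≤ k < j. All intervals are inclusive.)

Need earliest j ≥ 4 with ((¬up ∧ ¬left) U[0,1] (¬left ∧ ¬down)), and (¬up ∨ down) at every k in [4,j-1].
  j=4: rhs fails.
  j=5: rhs fails.
  j=6: rhs holds but lhs fails at k=5.
  j=7: rhs fails.
No witness within the range → none.

none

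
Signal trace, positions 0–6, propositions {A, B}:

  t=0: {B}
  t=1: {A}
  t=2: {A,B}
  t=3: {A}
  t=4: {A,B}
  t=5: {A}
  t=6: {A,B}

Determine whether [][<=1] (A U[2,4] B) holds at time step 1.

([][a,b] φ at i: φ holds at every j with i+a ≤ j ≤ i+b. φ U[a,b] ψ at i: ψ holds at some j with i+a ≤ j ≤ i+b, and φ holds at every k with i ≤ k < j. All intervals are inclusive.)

Check (A U[2,4] B) at every j in [1,2]:
  j=1: holds
  j=2: holds
All positions satisfy it → formula holds.

True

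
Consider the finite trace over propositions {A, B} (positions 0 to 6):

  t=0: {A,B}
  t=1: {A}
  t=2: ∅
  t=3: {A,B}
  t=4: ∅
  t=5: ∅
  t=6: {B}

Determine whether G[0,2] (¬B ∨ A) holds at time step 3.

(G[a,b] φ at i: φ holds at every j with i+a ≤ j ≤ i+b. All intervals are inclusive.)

Check (¬B ∨ A) at every j in [3,5]:
  j=3: true
  j=4: true
  j=5: true
All positions satisfy it → formula holds.

Holds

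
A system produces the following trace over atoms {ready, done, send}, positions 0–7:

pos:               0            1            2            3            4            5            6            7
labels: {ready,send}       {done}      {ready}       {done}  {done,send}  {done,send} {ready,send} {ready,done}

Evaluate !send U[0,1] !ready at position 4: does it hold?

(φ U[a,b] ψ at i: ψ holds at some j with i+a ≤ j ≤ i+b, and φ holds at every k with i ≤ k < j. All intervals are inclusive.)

Need some j in [4,5] with !ready, and !send at every k in [4,j-1].
  j=4: !ready holds; no prefix to check → satisfied.

Holds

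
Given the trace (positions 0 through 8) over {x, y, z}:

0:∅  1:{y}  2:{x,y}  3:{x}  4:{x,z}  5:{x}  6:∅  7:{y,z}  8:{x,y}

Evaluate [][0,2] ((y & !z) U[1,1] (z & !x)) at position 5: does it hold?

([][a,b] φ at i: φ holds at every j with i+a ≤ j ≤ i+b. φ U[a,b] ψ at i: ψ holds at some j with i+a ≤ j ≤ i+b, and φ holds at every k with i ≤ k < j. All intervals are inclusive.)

Does not hold

Check ((y & !z) U[1,1] (z & !x)) at every j in [5,7]:
  j=5: fails
  j=6: fails
  j=7: fails
Fails at j=5 → formula fails.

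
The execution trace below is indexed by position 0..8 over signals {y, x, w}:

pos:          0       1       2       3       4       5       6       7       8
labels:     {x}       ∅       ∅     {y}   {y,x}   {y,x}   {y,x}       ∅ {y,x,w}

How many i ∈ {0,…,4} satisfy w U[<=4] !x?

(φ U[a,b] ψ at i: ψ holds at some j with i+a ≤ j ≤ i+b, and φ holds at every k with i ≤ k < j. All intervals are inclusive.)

Evaluate at each i in [0,4]:
  i=0: ✗ (lhs fails at k=0 before rhs at j=1)
  i=1: ✓ (rhs at j=1)
  i=2: ✓ (rhs at j=2)
  i=3: ✓ (rhs at j=3)
  i=4: ✗ (lhs fails at k=4 before rhs at j=7)
Positions where it holds: {1, 2, 3} → 3.

3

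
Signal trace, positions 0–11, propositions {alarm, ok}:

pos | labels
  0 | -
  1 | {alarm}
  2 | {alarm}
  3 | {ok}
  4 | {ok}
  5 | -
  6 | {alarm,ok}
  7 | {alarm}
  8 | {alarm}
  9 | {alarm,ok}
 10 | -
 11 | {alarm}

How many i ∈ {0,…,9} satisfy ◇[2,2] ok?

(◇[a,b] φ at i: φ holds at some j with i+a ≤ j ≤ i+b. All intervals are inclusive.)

Evaluate at each i in [0,9]:
  i=0: ✗ (none in [2,2])
  i=1: ✓ (witness j=3)
  i=2: ✓ (witness j=4)
  i=3: ✗ (none in [5,5])
  i=4: ✓ (witness j=6)
  i=5: ✗ (none in [7,7])
  i=6: ✗ (none in [8,8])
  i=7: ✓ (witness j=9)
  i=8: ✗ (none in [10,10])
  i=9: ✗ (none in [11,11])
Positions where it holds: {1, 2, 4, 7} → 4.

4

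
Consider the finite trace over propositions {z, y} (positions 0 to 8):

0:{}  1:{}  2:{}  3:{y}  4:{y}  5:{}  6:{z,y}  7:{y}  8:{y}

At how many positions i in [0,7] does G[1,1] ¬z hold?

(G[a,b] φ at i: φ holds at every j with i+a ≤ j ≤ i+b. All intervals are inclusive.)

Evaluate at each i in [0,7]:
  i=0: ✓ (all of [1,1])
  i=1: ✓ (all of [2,2])
  i=2: ✓ (all of [3,3])
  i=3: ✓ (all of [4,4])
  i=4: ✓ (all of [5,5])
  i=5: ✗ (fails at j=6)
  i=6: ✓ (all of [7,7])
  i=7: ✓ (all of [8,8])
Positions where it holds: {0, 1, 2, 3, 4, 6, 7} → 7.

7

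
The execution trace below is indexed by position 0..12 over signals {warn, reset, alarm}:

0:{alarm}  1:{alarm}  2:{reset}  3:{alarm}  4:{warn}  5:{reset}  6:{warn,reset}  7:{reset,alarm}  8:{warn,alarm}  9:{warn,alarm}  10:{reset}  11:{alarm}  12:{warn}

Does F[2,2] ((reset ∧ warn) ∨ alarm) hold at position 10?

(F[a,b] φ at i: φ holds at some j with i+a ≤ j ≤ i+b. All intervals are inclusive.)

Check ((reset ∧ warn) ∨ alarm) at each j in [12,12]:
  j=12: false
No position in the window satisfies it → formula fails.

No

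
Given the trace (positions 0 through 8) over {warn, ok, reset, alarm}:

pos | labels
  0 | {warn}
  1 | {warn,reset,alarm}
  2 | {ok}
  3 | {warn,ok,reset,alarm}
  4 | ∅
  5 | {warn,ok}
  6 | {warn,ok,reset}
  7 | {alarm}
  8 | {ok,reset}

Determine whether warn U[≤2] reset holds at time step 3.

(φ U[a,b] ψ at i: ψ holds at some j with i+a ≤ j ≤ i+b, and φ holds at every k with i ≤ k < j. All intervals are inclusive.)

Holds

Need some j in [3,5] with reset, and warn at every k in [3,j-1].
  j=3: reset holds; no prefix to check → satisfied.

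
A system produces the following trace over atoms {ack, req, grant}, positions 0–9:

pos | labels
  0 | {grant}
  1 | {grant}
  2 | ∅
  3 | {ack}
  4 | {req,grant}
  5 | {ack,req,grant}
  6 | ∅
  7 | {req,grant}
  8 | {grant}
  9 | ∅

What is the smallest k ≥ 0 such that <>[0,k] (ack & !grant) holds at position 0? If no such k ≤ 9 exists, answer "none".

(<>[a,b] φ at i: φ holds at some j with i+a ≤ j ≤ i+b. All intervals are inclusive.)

Scan j = 0,1,… for (ack & !grant):
  j=0: fails
  j=1: fails
  j=2: fails
  j=3: holds
First hit at j=3, so smallest k = 3-0 = 3.

3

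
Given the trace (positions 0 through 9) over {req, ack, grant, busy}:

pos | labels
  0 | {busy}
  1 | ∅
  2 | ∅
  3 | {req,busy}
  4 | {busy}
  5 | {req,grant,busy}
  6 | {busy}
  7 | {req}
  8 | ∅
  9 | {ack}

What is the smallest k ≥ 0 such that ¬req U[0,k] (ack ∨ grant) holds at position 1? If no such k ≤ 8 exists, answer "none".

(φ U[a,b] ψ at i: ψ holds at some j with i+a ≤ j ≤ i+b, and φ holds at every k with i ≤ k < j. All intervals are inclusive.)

Need earliest j ≥ 1 with (ack ∨ grant), and ¬req at every k in [1,j-1].
  j=1: rhs fails.
  j=2: rhs fails.
  j=3: rhs fails.
  j=4: rhs fails.
  j=5: rhs holds but lhs fails at k=3.
  j=6: rhs fails.
  j=7: rhs fails.
  j=8: rhs fails.
  j=9: rhs holds but lhs fails at k=3.
No witness within the range → none.

none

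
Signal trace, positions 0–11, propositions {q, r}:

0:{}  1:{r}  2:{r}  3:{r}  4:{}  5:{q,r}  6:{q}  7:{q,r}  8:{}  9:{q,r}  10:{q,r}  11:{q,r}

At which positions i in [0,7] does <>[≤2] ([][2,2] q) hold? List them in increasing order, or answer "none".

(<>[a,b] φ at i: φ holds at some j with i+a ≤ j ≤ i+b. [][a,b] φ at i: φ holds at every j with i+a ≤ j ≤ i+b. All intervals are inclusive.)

Evaluate at each i in [0,7]:
  i=0: ✗ (none in [0,2])
  i=1: ✓ (witness j=3)
  i=2: ✓ (witness j=3)
  i=3: ✓ (witness j=3)
  i=4: ✓ (witness j=4)
  i=5: ✓ (witness j=5)
  i=6: ✓ (witness j=7)
  i=7: ✓ (witness j=7)

1, 2, 3, 4, 5, 6, 7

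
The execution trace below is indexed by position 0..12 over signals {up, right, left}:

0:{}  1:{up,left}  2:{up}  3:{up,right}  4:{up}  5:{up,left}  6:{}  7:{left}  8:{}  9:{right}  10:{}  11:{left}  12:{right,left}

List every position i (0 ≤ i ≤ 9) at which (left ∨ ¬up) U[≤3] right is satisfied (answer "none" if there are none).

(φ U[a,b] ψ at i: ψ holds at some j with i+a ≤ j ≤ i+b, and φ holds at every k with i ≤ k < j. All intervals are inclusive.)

Evaluate at each i in [0,9]:
  i=0: ✗ (lhs fails at k=2 before rhs at j=3)
  i=1: ✗ (lhs fails at k=2 before rhs at j=3)
  i=2: ✗ (lhs fails at k=2 before rhs at j=3)
  i=3: ✓ (rhs at j=3)
  i=4: ✗ (no rhs in [4,7])
  i=5: ✗ (no rhs in [5,8])
  i=6: ✓ (rhs at j=9; lhs holds on [6,8])
  i=7: ✓ (rhs at j=9; lhs holds on [7,8])
  i=8: ✓ (rhs at j=9; lhs holds on [8,8])
  i=9: ✓ (rhs at j=9)

3, 6, 7, 8, 9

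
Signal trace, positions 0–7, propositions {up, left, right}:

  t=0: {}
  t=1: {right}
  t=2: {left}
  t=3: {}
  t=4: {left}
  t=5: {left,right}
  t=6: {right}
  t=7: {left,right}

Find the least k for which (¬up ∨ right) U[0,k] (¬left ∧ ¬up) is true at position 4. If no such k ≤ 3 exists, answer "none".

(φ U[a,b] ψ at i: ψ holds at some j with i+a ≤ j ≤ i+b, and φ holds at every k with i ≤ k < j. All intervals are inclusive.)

2

Need earliest j ≥ 4 with (¬left ∧ ¬up), and (¬up ∨ right) at every k in [4,j-1].
  j=4: rhs fails.
  j=5: rhs fails.
  j=6: rhs holds; lhs holds on [4,5]. k = 2.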